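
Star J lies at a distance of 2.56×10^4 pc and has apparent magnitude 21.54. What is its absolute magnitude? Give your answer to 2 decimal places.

M = m − 5 log₁₀(d/10 pc) = 21.54 − 5 log₁₀(2.56×10^4/10)
  = 21.54 − 5 × 3.408 = 21.54 − 17.04 = 4.50.

4.50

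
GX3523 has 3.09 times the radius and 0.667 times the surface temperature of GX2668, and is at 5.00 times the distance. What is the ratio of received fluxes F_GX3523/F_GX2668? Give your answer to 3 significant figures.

0.0756

L_GX3523/L_GX2668 = (R_GX3523/R_GX2668)²(T_GX3523/T_GX2668)⁴ = (3.09)² × (0.667)⁴ = 1.890.
F_GX3523/F_GX2668 = (L_GX3523/L_GX2668)/(d_GX3523/d_GX2668)² = 1.890 / (5.00)² = 0.07559.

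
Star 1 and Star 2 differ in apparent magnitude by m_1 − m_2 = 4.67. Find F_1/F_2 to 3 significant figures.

F_1/F_2 = 10^(−(m_1 − m_2)/2.5) = 10^(-4.67/2.5) = 10^-1.868 = 0.01355.

0.0136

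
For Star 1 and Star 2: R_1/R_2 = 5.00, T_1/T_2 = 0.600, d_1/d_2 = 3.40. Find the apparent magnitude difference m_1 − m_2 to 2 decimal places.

L_1/L_2 = (5.00)²(0.600)⁴ = 3.240.
F_1/F_2 = (L_1/L_2)/(d_1/d_2)² = 3.240/11.56 = 0.2803.
m_1 − m_2 = −2.5 log₁₀(0.2803) = 1.38.

1.38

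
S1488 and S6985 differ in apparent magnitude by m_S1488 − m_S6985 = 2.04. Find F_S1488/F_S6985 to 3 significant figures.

0.153

F_S1488/F_S6985 = 10^(−(m_S1488 − m_S6985)/2.5) = 10^(-2.04/2.5) = 10^-0.816 = 0.1528.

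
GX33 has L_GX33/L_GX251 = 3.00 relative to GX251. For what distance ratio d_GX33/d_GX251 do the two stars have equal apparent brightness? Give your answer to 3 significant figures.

1.73

Equal flux requires L_GX33/d_GX33² = L_GX251/d_GX251², so d_GX33/d_GX251 = √(L_GX33/L_GX251)
= √(3.00) = 1.732.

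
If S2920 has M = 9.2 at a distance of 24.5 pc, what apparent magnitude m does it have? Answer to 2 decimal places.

11.15

m = M + 5 log₁₀(d/10 pc) = 9.2 + 5 log₁₀(24.5/10)
  = 9.2 + 5 × 0.389 = 9.2 + 1.95 = 11.15.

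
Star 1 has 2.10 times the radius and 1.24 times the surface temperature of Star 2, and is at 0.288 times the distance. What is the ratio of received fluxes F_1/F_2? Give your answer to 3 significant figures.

L_1/L_2 = (R_1/R_2)²(T_1/T_2)⁴ = (2.10)² × (1.24)⁴ = 10.43.
F_1/F_2 = (L_1/L_2)/(d_1/d_2)² = 10.43 / (0.288)² = 125.7.

126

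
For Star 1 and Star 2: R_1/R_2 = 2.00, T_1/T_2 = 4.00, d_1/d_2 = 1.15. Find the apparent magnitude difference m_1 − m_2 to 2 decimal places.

L_1/L_2 = (2.00)²(4.00)⁴ = 1024.
F_1/F_2 = (L_1/L_2)/(d_1/d_2)² = 1024/1.322 = 774.3.
m_1 − m_2 = −2.5 log₁₀(774.3) = -7.22.

-7.22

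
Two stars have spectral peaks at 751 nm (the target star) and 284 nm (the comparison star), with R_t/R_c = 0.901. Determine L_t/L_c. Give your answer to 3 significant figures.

0.0166

Wien's law gives T ∝ 1/λ_max, so T_t/T_c = λ_c/λ_t = 284/751 = 0.3782.
Then L ∝ R²T⁴ gives L_t/L_c = (0.901)² × (0.3782)⁴ = 0.8118 × 0.02045 = 0.01660.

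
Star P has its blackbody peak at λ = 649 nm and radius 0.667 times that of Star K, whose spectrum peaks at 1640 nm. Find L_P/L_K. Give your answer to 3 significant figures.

18.1

Wien's law gives T ∝ 1/λ_max, so T_P/T_K = λ_K/λ_P = 1640/649 = 2.527.
Then L ∝ R²T⁴ gives L_P/L_K = (0.667)² × (2.527)⁴ = 0.4449 × 40.78 = 18.14.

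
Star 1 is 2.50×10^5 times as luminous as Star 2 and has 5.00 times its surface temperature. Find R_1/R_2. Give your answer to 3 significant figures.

L ∝ R²T⁴ gives R ∝ √L / T², so
R_1/R_2 = √(2.50×10^5) / (5.00)² = 500.0 / 25.00 = 20.00.

20.0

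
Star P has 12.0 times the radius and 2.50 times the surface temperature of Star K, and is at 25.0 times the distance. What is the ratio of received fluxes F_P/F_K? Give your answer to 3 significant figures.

9.00

L_P/L_K = (R_P/R_K)²(T_P/T_K)⁴ = (12.0)² × (2.50)⁴ = 5625.
F_P/F_K = (L_P/L_K)/(d_P/d_K)² = 5625 / (25.0)² = 9.000.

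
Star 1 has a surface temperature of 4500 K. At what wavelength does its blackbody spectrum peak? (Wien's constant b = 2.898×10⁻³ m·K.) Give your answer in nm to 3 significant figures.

λ_max = b/T = 2.898×10⁻³ / 4500 = 6.44×10^-7 m = 644.0 nm.

644 nm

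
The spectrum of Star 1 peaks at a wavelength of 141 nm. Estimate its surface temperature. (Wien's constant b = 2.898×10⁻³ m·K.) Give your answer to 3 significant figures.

T = b/λ_max = 2.898×10⁻³ / (141×10⁻⁹) = 2.055×10^4 K.

2.06×10^4 K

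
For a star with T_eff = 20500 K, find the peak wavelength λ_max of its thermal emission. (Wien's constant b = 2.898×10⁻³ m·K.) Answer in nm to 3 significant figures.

λ_max = b/T = 2.898×10⁻³ / 20500 = 1.41×10^-7 m = 141.4 nm.

141 nm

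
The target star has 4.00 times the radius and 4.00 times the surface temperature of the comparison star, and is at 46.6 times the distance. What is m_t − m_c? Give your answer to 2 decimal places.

-0.69

L_t/L_c = (4.00)²(4.00)⁴ = 4096.
F_t/F_c = (L_t/L_c)/(d_t/d_c)² = 4096/2172 = 1.886.
m_t − m_c = −2.5 log₁₀(1.886) = -0.69.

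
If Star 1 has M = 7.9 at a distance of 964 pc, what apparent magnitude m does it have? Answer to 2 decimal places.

17.82

m = M + 5 log₁₀(d/10 pc) = 7.9 + 5 log₁₀(964/10)
  = 7.9 + 5 × 1.984 = 7.9 + 9.92 = 17.82.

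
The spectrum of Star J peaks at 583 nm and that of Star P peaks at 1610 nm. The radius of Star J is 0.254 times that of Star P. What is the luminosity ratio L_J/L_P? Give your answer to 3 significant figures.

Wien's law gives T ∝ 1/λ_max, so T_J/T_P = λ_P/λ_J = 1610/583 = 2.762.
Then L ∝ R²T⁴ gives L_J/L_P = (0.254)² × (2.762)⁴ = 0.06452 × 58.16 = 3.752.

3.75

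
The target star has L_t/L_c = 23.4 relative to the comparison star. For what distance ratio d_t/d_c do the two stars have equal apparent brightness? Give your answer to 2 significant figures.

Equal flux requires L_t/d_t² = L_c/d_c², so d_t/d_c = √(L_t/L_c)
= √(23.4) = 4.837.

4.8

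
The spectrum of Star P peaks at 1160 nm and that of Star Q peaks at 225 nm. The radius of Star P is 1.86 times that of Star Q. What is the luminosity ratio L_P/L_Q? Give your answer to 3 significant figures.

0.00490

Wien's law gives T ∝ 1/λ_max, so T_P/T_Q = λ_Q/λ_P = 225/1160 = 0.1940.
Then L ∝ R²T⁴ gives L_P/L_Q = (1.86)² × (0.1940)⁴ = 3.460 × 0.001415 = 0.004897.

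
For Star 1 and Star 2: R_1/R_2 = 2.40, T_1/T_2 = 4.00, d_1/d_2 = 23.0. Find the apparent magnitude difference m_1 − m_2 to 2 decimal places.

L_1/L_2 = (2.40)²(4.00)⁴ = 1475.
F_1/F_2 = (L_1/L_2)/(d_1/d_2)² = 1475/529.0 = 2.787.
m_1 − m_2 = −2.5 log₁₀(2.787) = -1.11.

-1.11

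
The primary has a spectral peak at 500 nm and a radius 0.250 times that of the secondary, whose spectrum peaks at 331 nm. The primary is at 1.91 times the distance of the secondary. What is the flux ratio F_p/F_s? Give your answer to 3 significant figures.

0.00329

Wien's law: T_p/T_s = λ_s/λ_p = 331/500 = 0.6620.
L_p/L_s = (R_p/R_s)²(T_p/T_s)⁴ = (0.250)²(0.6620)⁴ = 0.01200.
F_p/F_s = (L_p/L_s)/(d_p/d_s)² = 0.01200/(1.91)² = 0.003290.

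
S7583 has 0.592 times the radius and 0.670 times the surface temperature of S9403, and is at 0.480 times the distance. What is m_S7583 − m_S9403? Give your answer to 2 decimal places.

L_S7583/L_S9403 = (0.592)²(0.670)⁴ = 0.07062.
F_S7583/F_S9403 = (L_S7583/L_S9403)/(d_S7583/d_S9403)² = 0.07062/0.2304 = 0.3065.
m_S7583 − m_S9403 = −2.5 log₁₀(0.3065) = 1.28.

1.28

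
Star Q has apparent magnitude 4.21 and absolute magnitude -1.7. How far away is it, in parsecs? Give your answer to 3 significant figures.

m − M = 5 log₁₀(d/10 pc)
4.21 − (-1.7) = 5.91 = 5 log₁₀(d/10)
d = 10 × 10^(5.91/5) = 10 × 10^1.182 = 152.1 pc.

152 pc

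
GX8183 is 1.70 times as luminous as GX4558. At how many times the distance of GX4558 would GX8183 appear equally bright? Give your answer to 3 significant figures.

Equal flux requires L_GX8183/d_GX8183² = L_GX4558/d_GX4558², so d_GX8183/d_GX4558 = √(L_GX8183/L_GX4558)
= √(1.70) = 1.304.

1.30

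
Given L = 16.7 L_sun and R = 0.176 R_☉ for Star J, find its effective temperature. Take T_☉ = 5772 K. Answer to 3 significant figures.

T/T_☉ = (L/L_☉)^(1/4) / (R/R_☉)^(1/2)
T = 5772 × (16.7)^(1/4) / √(0.176) = 5772 × 2.022 / 0.4195 = 2.781×10^4 K.

2.78×10^4 K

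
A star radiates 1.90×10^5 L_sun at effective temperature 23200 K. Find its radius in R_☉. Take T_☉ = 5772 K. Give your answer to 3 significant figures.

R/R_☉ = √(L/L_☉) / (T/T_☉)² = √(1.90×10^5) / (4.019)²
       = 435.9 / 16.16 = 26.98.

27.0 R_☉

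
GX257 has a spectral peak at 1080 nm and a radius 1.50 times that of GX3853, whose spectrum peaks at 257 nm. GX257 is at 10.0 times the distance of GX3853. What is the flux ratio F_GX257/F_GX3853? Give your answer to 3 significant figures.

Wien's law: T_GX257/T_GX3853 = λ_GX3853/λ_GX257 = 257/1080 = 0.2380.
L_GX257/L_GX3853 = (R_GX257/R_GX3853)²(T_GX257/T_GX3853)⁴ = (1.50)²(0.2380)⁴ = 0.007215.
F_GX257/F_GX3853 = (L_GX257/L_GX3853)/(d_GX257/d_GX3853)² = 0.007215/(10.0)² = 7.215×10^-5.

7.21×10^-5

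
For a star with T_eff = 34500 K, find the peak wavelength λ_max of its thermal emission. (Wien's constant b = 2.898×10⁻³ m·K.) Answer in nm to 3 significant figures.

84.0 nm

λ_max = b/T = 2.898×10⁻³ / 34500 = 8.40×10^-8 m = 84.00 nm.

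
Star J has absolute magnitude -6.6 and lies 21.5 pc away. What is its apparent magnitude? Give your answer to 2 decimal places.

-4.94

m = M + 5 log₁₀(d/10 pc) = -6.6 + 5 log₁₀(21.5/10)
  = -6.6 + 5 × 0.332 = -6.6 + 1.66 = -4.94.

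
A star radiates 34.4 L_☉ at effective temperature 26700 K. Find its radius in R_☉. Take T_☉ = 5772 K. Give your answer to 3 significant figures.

0.274 R_☉

R/R_☉ = √(L/L_☉) / (T/T_☉)² = √(34.4) / (4.626)²
       = 5.865 / 21.40 = 0.2741.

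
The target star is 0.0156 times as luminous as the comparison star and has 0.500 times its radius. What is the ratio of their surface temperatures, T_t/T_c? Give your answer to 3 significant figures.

0.500

L ∝ R²T⁴ gives T ∝ (L/R²)^(1/4), so
T_t/T_c = (0.0156 / 0.500²)^(1/4) = (0.06240)^(1/4) = 0.4998.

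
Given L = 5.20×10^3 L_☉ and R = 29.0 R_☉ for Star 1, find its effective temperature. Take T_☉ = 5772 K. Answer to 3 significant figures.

9.10×10^3 K

T/T_☉ = (L/L_☉)^(1/4) / (R/R_☉)^(1/2)
T = 5772 × (5.20×10^3)^(1/4) / √(29.0) = 5772 × 8.492 / 5.385 = 9102 K.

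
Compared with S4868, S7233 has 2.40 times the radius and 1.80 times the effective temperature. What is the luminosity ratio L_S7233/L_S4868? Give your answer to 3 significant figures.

From the Stefan–Boltzmann law, L ∝ R²T⁴, so
L_S7233/L_S4868 = (R_S7233/R_S4868)² (T_S7233/T_S4868)⁴ = (2.40)² × (1.80)⁴ = 5.760 × 10.50 = 60.47.

60.5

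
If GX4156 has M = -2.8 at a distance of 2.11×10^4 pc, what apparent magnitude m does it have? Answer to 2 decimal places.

m = M + 5 log₁₀(d/10 pc) = -2.8 + 5 log₁₀(2.11×10^4/10)
  = -2.8 + 5 × 3.324 = -2.8 + 16.62 = 13.82.

13.82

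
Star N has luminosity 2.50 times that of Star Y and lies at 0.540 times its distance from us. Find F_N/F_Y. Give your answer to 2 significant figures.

F = L/(4πd²), so F_N/F_Y = (L_N/L_Y) / (d_N/d_Y)²
= 2.50 / (0.540)² = 2.50 / 0.2916 = 8.573.

8.6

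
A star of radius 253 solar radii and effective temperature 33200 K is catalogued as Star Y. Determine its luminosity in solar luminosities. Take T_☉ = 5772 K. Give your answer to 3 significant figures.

L/L_☉ = (R/R_☉)² (T/T_☉)⁴ = (253)² × (33200/5772)⁴
       = 6.401×10^4 × (5.752)⁴ = 6.401×10^4 × 1095 = 7.006×10^7.

7.01×10^7 solar luminosities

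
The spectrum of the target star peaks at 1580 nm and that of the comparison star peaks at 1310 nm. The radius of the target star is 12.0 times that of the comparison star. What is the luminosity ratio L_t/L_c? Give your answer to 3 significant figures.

68.0

Wien's law gives T ∝ 1/λ_max, so T_t/T_c = λ_c/λ_t = 1310/1580 = 0.8291.
Then L ∝ R²T⁴ gives L_t/L_c = (12.0)² × (0.8291)⁴ = 144.0 × 0.4726 = 68.05.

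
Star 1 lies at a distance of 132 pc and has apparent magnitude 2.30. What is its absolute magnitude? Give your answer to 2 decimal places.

-3.30

M = m − 5 log₁₀(d/10 pc) = 2.30 − 5 log₁₀(132/10)
  = 2.30 − 5 × 1.121 = 2.30 − 5.60 = -3.30.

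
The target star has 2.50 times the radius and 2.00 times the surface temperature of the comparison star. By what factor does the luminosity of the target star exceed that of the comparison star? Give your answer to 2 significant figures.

From the Stefan–Boltzmann law, L ∝ R²T⁴, so
L_t/L_c = (R_t/R_c)² (T_t/T_c)⁴ = (2.50)² × (2.00)⁴ = 6.250 × 16.00 = 100.0.

1.0×10^2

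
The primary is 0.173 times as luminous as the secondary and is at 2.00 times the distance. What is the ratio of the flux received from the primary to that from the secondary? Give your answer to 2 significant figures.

F = L/(4πd²), so F_p/F_s = (L_p/L_s) / (d_p/d_s)²
= 0.173 / (2.00)² = 0.173 / 4.000 = 0.04325.

0.043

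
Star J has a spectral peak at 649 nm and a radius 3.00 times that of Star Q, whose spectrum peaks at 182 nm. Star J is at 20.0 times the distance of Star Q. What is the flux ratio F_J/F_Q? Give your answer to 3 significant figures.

1.39×10^-4

Wien's law: T_J/T_Q = λ_Q/λ_J = 182/649 = 0.2804.
L_J/L_Q = (R_J/R_Q)²(T_J/T_Q)⁴ = (3.00)²(0.2804)⁴ = 0.05566.
F_J/F_Q = (L_J/L_Q)/(d_J/d_Q)² = 0.05566/(20.0)² = 1.392×10^-4.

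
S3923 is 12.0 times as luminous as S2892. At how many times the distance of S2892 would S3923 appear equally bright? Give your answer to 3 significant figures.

3.46

Equal flux requires L_S3923/d_S3923² = L_S2892/d_S2892², so d_S3923/d_S2892 = √(L_S3923/L_S2892)
= √(12.0) = 3.464.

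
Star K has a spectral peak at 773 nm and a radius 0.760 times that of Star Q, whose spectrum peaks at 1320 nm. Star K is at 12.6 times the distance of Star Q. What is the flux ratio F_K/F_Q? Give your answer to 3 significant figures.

0.0309

Wien's law: T_K/T_Q = λ_Q/λ_K = 1320/773 = 1.708.
L_K/L_Q = (R_K/R_Q)²(T_K/T_Q)⁴ = (0.760)²(1.708)⁴ = 4.911.
F_K/F_Q = (L_K/L_Q)/(d_K/d_Q)² = 4.911/(12.6)² = 0.03094.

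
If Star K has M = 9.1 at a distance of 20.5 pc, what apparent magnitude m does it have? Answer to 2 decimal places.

m = M + 5 log₁₀(d/10 pc) = 9.1 + 5 log₁₀(20.5/10)
  = 9.1 + 5 × 0.312 = 9.1 + 1.56 = 10.66.

10.66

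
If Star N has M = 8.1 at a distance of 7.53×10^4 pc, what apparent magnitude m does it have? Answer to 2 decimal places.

27.48

m = M + 5 log₁₀(d/10 pc) = 8.1 + 5 log₁₀(7.53×10^4/10)
  = 8.1 + 5 × 3.877 = 8.1 + 19.38 = 27.48.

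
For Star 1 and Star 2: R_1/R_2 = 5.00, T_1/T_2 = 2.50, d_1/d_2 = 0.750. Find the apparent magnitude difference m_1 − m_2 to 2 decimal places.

-8.10

L_1/L_2 = (5.00)²(2.50)⁴ = 976.6.
F_1/F_2 = (L_1/L_2)/(d_1/d_2)² = 976.6/0.5625 = 1736.
m_1 − m_2 = −2.5 log₁₀(1736) = -8.10.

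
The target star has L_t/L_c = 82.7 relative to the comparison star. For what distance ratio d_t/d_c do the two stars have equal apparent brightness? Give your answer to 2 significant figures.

Equal flux requires L_t/d_t² = L_c/d_c², so d_t/d_c = √(L_t/L_c)
= √(82.7) = 9.094.

9.1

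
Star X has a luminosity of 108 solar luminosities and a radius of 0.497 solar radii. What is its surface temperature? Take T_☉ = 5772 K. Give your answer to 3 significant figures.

2.64×10^4 K

T/T_☉ = (L/L_☉)^(1/4) / (R/R_☉)^(1/2)
T = 5772 × (108)^(1/4) / √(0.497) = 5772 × 3.224 / 0.7050 = 2.639×10^4 K.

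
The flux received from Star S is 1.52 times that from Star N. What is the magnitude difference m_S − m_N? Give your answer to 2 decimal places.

-0.45

m_S − m_N = −2.5 log₁₀(F_S/F_N) = −2.5 log₁₀(1.52) = −2.5 × (0.182) = -0.455.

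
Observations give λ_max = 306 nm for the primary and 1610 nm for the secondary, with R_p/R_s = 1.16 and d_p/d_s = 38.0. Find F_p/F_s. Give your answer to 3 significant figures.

Wien's law: T_p/T_s = λ_s/λ_p = 1610/306 = 5.261.
L_p/L_s = (R_p/R_s)²(T_p/T_s)⁴ = (1.16)²(5.261)⁴ = 1031.
F_p/F_s = (L_p/L_s)/(d_p/d_s)² = 1031/(38.0)² = 0.7141.

0.714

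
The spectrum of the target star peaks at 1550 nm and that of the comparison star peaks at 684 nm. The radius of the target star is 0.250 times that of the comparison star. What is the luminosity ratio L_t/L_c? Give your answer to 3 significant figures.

0.00237

Wien's law gives T ∝ 1/λ_max, so T_t/T_c = λ_c/λ_t = 684/1550 = 0.4413.
Then L ∝ R²T⁴ gives L_t/L_c = (0.250)² × (0.4413)⁴ = 0.06250 × 0.03792 = 0.002370.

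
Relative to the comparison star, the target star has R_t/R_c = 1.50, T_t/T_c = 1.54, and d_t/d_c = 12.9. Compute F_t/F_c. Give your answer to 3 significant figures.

0.0760

L_t/L_c = (R_t/R_c)²(T_t/T_c)⁴ = (1.50)² × (1.54)⁴ = 12.66.
F_t/F_c = (L_t/L_c)/(d_t/d_c)² = 12.66 / (12.9)² = 0.07605.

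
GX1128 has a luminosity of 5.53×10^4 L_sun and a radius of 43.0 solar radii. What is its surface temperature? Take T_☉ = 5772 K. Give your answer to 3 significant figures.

1.35×10^4 K

T/T_☉ = (L/L_☉)^(1/4) / (R/R_☉)^(1/2)
T = 5772 × (5.53×10^4)^(1/4) / √(43.0) = 5772 × 15.33 / 6.557 = 1.350×10^4 K.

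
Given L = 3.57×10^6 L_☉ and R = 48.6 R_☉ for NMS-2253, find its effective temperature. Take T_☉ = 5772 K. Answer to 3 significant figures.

T/T_☉ = (L/L_☉)^(1/4) / (R/R_☉)^(1/2)
T = 5772 × (3.57×10^6)^(1/4) / √(48.6) = 5772 × 43.47 / 6.971 = 3.599×10^4 K.

3.60×10^4 K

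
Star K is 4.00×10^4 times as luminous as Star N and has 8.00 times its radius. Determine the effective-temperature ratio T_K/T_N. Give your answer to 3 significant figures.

5.00

L ∝ R²T⁴ gives T ∝ (L/R²)^(1/4), so
T_K/T_N = (4.00×10^4 / 8.00²)^(1/4) = (625.0)^(1/4) = 5.000.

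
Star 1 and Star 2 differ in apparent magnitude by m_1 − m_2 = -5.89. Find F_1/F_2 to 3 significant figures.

227

F_1/F_2 = 10^(−(m_1 − m_2)/2.5) = 10^(5.89/2.5) = 10^2.356 = 227.0.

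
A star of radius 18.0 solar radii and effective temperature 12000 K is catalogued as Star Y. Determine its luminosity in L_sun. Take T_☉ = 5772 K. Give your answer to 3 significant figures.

6.05×10^3 L_sun

L/L_☉ = (R/R_☉)² (T/T_☉)⁴ = (18.0)² × (12000/5772)⁴
       = 324.0 × (2.079)⁴ = 324.0 × 18.68 = 6053.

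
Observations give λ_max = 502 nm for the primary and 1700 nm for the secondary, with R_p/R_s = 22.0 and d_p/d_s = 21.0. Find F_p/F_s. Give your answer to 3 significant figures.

144

Wien's law: T_p/T_s = λ_s/λ_p = 1700/502 = 3.386.
L_p/L_s = (R_p/R_s)²(T_p/T_s)⁴ = (22.0)²(3.386)⁴ = 6.365×10^4.
F_p/F_s = (L_p/L_s)/(d_p/d_s)² = 6.365×10^4/(21.0)² = 144.3.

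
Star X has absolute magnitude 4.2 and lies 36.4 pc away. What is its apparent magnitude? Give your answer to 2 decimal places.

7.01

m = M + 5 log₁₀(d/10 pc) = 4.2 + 5 log₁₀(36.4/10)
  = 4.2 + 5 × 0.561 = 4.2 + 2.81 = 7.01.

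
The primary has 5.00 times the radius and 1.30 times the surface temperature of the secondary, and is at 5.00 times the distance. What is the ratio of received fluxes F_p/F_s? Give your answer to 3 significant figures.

2.86

L_p/L_s = (R_p/R_s)²(T_p/T_s)⁴ = (5.00)² × (1.30)⁴ = 71.40.
F_p/F_s = (L_p/L_s)/(d_p/d_s)² = 71.40 / (5.00)² = 2.856.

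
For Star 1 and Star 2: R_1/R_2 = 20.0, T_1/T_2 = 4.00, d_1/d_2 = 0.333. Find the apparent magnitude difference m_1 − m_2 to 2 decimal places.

-14.91

L_1/L_2 = (20.0)²(4.00)⁴ = 1.024×10^5.
F_1/F_2 = (L_1/L_2)/(d_1/d_2)² = 1.024×10^5/0.1109 = 9.234×10^5.
m_1 − m_2 = −2.5 log₁₀(9.234×10^5) = -14.91.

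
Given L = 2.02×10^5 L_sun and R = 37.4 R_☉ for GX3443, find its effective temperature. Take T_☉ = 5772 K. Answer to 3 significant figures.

2.00×10^4 K

T/T_☉ = (L/L_☉)^(1/4) / (R/R_☉)^(1/2)
T = 5772 × (2.02×10^5)^(1/4) / √(37.4) = 5772 × 21.20 / 6.116 = 2.001×10^4 K.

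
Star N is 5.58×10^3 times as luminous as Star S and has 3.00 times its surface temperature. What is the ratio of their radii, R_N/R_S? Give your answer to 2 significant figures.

L ∝ R²T⁴ gives R ∝ √L / T², so
R_N/R_S = √(5.58×10^3) / (3.00)² = 74.70 / 9.000 = 8.300.

8.3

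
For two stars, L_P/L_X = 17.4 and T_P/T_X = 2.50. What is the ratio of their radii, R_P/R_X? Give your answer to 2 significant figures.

0.67

L ∝ R²T⁴ gives R ∝ √L / T², so
R_P/R_X = √(17.4) / (2.50)² = 4.171 / 6.250 = 0.6674.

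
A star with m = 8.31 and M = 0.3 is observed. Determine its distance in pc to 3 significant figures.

400 pc

m − M = 5 log₁₀(d/10 pc)
8.31 − (0.3) = 8.01 = 5 log₁₀(d/10)
d = 10 × 10^(8.01/5) = 10 × 10^1.602 = 399.9 pc.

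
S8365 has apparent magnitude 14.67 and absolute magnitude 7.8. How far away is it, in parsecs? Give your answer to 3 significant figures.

237 pc

m − M = 5 log₁₀(d/10 pc)
14.67 − (7.8) = 6.87 = 5 log₁₀(d/10)
d = 10 × 10^(6.87/5) = 10 × 10^1.374 = 236.6 pc.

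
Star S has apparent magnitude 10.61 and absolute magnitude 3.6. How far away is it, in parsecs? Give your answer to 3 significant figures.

m − M = 5 log₁₀(d/10 pc)
10.61 − (3.6) = 7.01 = 5 log₁₀(d/10)
d = 10 × 10^(7.01/5) = 10 × 10^1.402 = 252.3 pc.

252 pc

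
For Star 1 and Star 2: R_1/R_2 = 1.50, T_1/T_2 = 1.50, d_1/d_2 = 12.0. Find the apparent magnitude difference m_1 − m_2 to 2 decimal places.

2.75

L_1/L_2 = (1.50)²(1.50)⁴ = 11.39.
F_1/F_2 = (L_1/L_2)/(d_1/d_2)² = 11.39/144.0 = 0.07910.
m_1 − m_2 = −2.5 log₁₀(0.07910) = 2.75.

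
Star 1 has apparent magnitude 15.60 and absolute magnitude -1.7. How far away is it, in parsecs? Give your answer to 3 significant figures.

m − M = 5 log₁₀(d/10 pc)
15.60 − (-1.7) = 17.30 = 5 log₁₀(d/10)
d = 10 × 10^(17.30/5) = 10 × 10^3.460 = 2.884×10^4 pc.

2.88×10^4 pc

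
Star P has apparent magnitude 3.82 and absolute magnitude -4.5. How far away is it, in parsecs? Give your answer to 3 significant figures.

m − M = 5 log₁₀(d/10 pc)
3.82 − (-4.5) = 8.32 = 5 log₁₀(d/10)
d = 10 × 10^(8.32/5) = 10 × 10^1.664 = 461.3 pc.

461 pc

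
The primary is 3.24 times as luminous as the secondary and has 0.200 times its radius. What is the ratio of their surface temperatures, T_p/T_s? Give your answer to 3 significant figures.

L ∝ R²T⁴ gives T ∝ (L/R²)^(1/4), so
T_p/T_s = (3.24 / 0.200²)^(1/4) = (81.00)^(1/4) = 3.000.

3.00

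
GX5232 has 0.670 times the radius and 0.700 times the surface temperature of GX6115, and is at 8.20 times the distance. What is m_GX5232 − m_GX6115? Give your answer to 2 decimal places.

6.99

L_GX5232/L_GX6115 = (0.670)²(0.700)⁴ = 0.1078.
F_GX5232/F_GX6115 = (L_GX5232/L_GX6115)/(d_GX5232/d_GX6115)² = 0.1078/67.24 = 0.001603.
m_GX5232 − m_GX6115 = −2.5 log₁₀(0.001603) = 6.99.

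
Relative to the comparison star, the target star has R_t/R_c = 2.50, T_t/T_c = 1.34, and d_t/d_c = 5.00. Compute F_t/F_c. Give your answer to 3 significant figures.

0.806

L_t/L_c = (R_t/R_c)²(T_t/T_c)⁴ = (2.50)² × (1.34)⁴ = 20.15.
F_t/F_c = (L_t/L_c)/(d_t/d_c)² = 20.15 / (5.00)² = 0.8060.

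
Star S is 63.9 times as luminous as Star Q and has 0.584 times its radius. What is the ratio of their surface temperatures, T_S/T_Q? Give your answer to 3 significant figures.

3.70

L ∝ R²T⁴ gives T ∝ (L/R²)^(1/4), so
T_S/T_Q = (63.9 / 0.584²)^(1/4) = (187.4)^(1/4) = 3.700.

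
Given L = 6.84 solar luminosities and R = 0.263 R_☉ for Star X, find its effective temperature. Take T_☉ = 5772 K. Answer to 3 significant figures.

1.82×10^4 K

T/T_☉ = (L/L_☉)^(1/4) / (R/R_☉)^(1/2)
T = 5772 × (6.84)^(1/4) / √(0.263) = 5772 × 1.617 / 0.5128 = 1.820×10^4 K.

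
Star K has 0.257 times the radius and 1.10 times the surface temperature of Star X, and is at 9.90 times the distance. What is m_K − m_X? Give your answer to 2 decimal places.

7.51

L_K/L_X = (0.257)²(1.10)⁴ = 0.09670.
F_K/F_X = (L_K/L_X)/(d_K/d_X)² = 0.09670/98.01 = 9.867×10^-4.
m_K − m_X = −2.5 log₁₀(9.867×10^-4) = 7.51.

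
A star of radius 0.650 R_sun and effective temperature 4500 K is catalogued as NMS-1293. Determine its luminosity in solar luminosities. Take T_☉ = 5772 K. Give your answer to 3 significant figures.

0.156 solar luminosities

L/L_☉ = (R/R_☉)² (T/T_☉)⁴ = (0.650)² × (4500/5772)⁴
       = 0.4225 × (0.7796)⁴ = 0.4225 × 0.3694 = 0.1561.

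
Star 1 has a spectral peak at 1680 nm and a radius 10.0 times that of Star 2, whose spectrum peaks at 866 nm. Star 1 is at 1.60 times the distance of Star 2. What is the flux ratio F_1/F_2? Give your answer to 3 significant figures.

Wien's law: T_1/T_2 = λ_2/λ_1 = 866/1680 = 0.5155.
L_1/L_2 = (R_1/R_2)²(T_1/T_2)⁴ = (10.0)²(0.5155)⁴ = 7.060.
F_1/F_2 = (L_1/L_2)/(d_1/d_2)² = 7.060/(1.60)² = 2.758.

2.76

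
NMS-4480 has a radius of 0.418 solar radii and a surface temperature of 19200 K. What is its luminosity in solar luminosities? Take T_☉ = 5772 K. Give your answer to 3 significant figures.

L/L_☉ = (R/R_☉)² (T/T_☉)⁴ = (0.418)² × (19200/5772)⁴
       = 0.1747 × (3.326)⁴ = 0.1747 × 122.4 = 21.39.

21.4 solar luminosities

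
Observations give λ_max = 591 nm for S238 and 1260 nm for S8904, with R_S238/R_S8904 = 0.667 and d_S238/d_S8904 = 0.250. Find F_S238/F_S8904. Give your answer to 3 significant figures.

Wien's law: T_S238/T_S8904 = λ_S8904/λ_S238 = 1260/591 = 2.132.
L_S238/L_S8904 = (R_S238/R_S8904)²(T_S238/T_S8904)⁴ = (0.667)²(2.132)⁴ = 9.191.
F_S238/F_S8904 = (L_S238/L_S8904)/(d_S238/d_S8904)² = 9.191/(0.250)² = 147.1.

147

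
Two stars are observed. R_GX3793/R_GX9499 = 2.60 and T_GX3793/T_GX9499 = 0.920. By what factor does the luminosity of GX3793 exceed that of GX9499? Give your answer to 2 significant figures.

4.8

From the Stefan–Boltzmann law, L ∝ R²T⁴, so
L_GX3793/L_GX9499 = (R_GX3793/R_GX9499)² (T_GX3793/T_GX9499)⁴ = (2.60)² × (0.920)⁴ = 6.760 × 0.7164 = 4.843.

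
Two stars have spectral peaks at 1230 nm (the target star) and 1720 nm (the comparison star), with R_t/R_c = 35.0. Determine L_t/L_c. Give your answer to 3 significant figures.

Wien's law gives T ∝ 1/λ_max, so T_t/T_c = λ_c/λ_t = 1720/1230 = 1.398.
Then L ∝ R²T⁴ gives L_t/L_c = (35.0)² × (1.398)⁴ = 1225 × 3.824 = 4684.

4.68×10^3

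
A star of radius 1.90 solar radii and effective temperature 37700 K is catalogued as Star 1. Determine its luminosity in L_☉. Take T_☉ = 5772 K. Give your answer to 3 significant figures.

6.57×10^3 L_☉

L/L_☉ = (R/R_☉)² (T/T_☉)⁴ = (1.90)² × (37700/5772)⁴
       = 3.610 × (6.532)⁴ = 3.610 × 1820 = 6570.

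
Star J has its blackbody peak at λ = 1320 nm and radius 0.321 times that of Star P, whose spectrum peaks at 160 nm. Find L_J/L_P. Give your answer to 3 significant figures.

Wien's law gives T ∝ 1/λ_max, so T_J/T_P = λ_P/λ_J = 160/1320 = 0.1212.
Then L ∝ R²T⁴ gives L_J/L_P = (0.321)² × (0.1212)⁴ = 0.1030 × 2.159×10^-4 = 2.224×10^-5.

2.22×10^-5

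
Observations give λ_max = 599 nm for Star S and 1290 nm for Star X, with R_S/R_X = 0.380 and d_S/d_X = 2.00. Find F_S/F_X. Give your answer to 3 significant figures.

0.777

Wien's law: T_S/T_X = λ_X/λ_S = 1290/599 = 2.154.
L_S/L_X = (R_S/R_X)²(T_S/T_X)⁴ = (0.380)²(2.154)⁴ = 3.106.
F_S/F_X = (L_S/L_X)/(d_S/d_X)² = 3.106/(2.00)² = 0.7765.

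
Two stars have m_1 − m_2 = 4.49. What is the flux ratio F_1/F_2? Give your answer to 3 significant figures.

F_1/F_2 = 10^(−(m_1 − m_2)/2.5) = 10^(-4.49/2.5) = 10^-1.796 = 0.01600.

0.0160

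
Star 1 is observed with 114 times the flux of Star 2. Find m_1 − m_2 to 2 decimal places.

-5.14

m_1 − m_2 = −2.5 log₁₀(F_1/F_2) = −2.5 log₁₀(114) = −2.5 × (2.057) = -5.142.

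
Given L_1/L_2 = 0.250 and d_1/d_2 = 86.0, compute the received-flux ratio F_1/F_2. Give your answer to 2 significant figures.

3.4×10^-5

F = L/(4πd²), so F_1/F_2 = (L_1/L_2) / (d_1/d_2)²
= 0.250 / (86.0)² = 0.250 / 7396 = 3.380×10^-5.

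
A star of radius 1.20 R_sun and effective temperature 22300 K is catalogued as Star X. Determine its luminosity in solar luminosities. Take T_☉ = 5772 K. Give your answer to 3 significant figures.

L/L_☉ = (R/R_☉)² (T/T_☉)⁴ = (1.20)² × (22300/5772)⁴
       = 1.440 × (3.863)⁴ = 1.440 × 222.8 = 320.8.

321 solar luminosities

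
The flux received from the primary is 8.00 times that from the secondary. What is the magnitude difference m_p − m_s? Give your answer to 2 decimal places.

m_p − m_s = −2.5 log₁₀(F_p/F_s) = −2.5 log₁₀(8.00) = −2.5 × (0.903) = -2.258.

-2.26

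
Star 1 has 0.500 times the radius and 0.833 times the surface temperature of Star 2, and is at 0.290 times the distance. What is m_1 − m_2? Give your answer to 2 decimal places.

L_1/L_2 = (0.500)²(0.833)⁴ = 0.1204.
F_1/F_2 = (L_1/L_2)/(d_1/d_2)² = 0.1204/0.08410 = 1.431.
m_1 − m_2 = −2.5 log₁₀(1.431) = -0.39.

-0.39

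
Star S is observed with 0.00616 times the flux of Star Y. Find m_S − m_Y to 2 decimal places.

5.53

m_S − m_Y = −2.5 log₁₀(F_S/F_Y) = −2.5 log₁₀(0.00616) = −2.5 × (-2.210) = 5.526.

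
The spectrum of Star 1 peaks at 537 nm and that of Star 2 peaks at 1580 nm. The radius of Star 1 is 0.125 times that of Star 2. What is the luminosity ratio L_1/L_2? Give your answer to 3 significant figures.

Wien's law gives T ∝ 1/λ_max, so T_1/T_2 = λ_2/λ_1 = 1580/537 = 2.942.
Then L ∝ R²T⁴ gives L_1/L_2 = (0.125)² × (2.942)⁴ = 0.01562 × 74.94 = 1.171.

1.17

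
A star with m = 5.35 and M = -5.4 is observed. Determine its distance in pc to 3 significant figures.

1.41×10^3 pc

m − M = 5 log₁₀(d/10 pc)
5.35 − (-5.4) = 10.75 = 5 log₁₀(d/10)
d = 10 × 10^(10.75/5) = 10 × 10^2.150 = 1413 pc.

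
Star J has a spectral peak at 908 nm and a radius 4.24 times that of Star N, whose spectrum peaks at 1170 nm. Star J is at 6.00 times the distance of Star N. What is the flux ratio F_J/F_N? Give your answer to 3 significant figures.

Wien's law: T_J/T_N = λ_N/λ_J = 1170/908 = 1.289.
L_J/L_N = (R_J/R_N)²(T_J/T_N)⁴ = (4.24)²(1.289)⁴ = 49.56.
F_J/F_N = (L_J/L_N)/(d_J/d_N)² = 49.56/(6.00)² = 1.377.

1.38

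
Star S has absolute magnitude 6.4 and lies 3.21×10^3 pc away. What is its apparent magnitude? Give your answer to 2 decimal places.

m = M + 5 log₁₀(d/10 pc) = 6.4 + 5 log₁₀(3.21×10^3/10)
  = 6.4 + 5 × 2.507 = 6.4 + 12.53 = 18.93.

18.93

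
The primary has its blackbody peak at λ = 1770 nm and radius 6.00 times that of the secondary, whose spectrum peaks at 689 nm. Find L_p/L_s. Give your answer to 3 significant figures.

Wien's law gives T ∝ 1/λ_max, so T_p/T_s = λ_s/λ_p = 689/1770 = 0.3893.
Then L ∝ R²T⁴ gives L_p/L_s = (6.00)² × (0.3893)⁴ = 36.00 × 0.02296 = 0.8266.

0.827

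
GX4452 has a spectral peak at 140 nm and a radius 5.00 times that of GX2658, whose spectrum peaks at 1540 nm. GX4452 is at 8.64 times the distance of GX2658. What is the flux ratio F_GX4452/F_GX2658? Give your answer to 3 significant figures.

Wien's law: T_GX4452/T_GX2658 = λ_GX2658/λ_GX4452 = 1540/140 = 11.00.
L_GX4452/L_GX2658 = (R_GX4452/R_GX2658)²(T_GX4452/T_GX2658)⁴ = (5.00)²(11.00)⁴ = 3.660×10^5.
F_GX4452/F_GX2658 = (L_GX4452/L_GX2658)/(d_GX4452/d_GX2658)² = 3.660×10^5/(8.64)² = 4903.

4.90×10^3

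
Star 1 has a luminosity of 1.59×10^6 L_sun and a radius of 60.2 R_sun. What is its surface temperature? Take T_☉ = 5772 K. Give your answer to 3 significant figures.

T/T_☉ = (L/L_☉)^(1/4) / (R/R_☉)^(1/2)
T = 5772 × (1.59×10^6)^(1/4) / √(60.2) = 5772 × 35.51 / 7.759 = 2.642×10^4 K.

2.64×10^4 K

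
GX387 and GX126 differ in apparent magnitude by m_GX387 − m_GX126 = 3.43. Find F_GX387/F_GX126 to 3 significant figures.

F_GX387/F_GX126 = 10^(−(m_GX387 − m_GX126)/2.5) = 10^(-3.43/2.5) = 10^-1.372 = 0.04246.

0.0425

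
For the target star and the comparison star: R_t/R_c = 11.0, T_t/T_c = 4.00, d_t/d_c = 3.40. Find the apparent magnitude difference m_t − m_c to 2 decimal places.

L_t/L_c = (11.0)²(4.00)⁴ = 3.098×10^4.
F_t/F_c = (L_t/L_c)/(d_t/d_c)² = 3.098×10^4/11.56 = 2680.
m_t − m_c = −2.5 log₁₀(2680) = -8.57.

-8.57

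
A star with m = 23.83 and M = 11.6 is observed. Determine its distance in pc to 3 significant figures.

2.79×10^3 pc

m − M = 5 log₁₀(d/10 pc)
23.83 − (11.6) = 12.23 = 5 log₁₀(d/10)
d = 10 × 10^(12.23/5) = 10 × 10^2.446 = 2793 pc.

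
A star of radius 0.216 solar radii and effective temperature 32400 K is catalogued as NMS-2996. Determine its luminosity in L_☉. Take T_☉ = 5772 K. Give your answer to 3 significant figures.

46.3 L_☉

L/L_☉ = (R/R_☉)² (T/T_☉)⁴ = (0.216)² × (32400/5772)⁴
       = 0.04666 × (5.613)⁴ = 0.04666 × 992.8 = 46.32.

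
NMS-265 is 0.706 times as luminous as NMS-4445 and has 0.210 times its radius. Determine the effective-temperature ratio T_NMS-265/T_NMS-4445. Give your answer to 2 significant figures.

L ∝ R²T⁴ gives T ∝ (L/R²)^(1/4), so
T_NMS-265/T_NMS-4445 = (0.706 / 0.210²)^(1/4) = (16.01)^(1/4) = 2.000.

2.0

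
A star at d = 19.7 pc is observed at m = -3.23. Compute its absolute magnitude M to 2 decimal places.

M = m − 5 log₁₀(d/10 pc) = -3.23 − 5 log₁₀(19.7/10)
  = -3.23 − 5 × 0.294 = -3.23 − 1.47 = -4.70.

-4.70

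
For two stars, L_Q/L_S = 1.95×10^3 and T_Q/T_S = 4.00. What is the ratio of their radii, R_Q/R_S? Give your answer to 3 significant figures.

L ∝ R²T⁴ gives R ∝ √L / T², so
R_Q/R_S = √(1.95×10^3) / (4.00)² = 44.16 / 16.00 = 2.760.

2.76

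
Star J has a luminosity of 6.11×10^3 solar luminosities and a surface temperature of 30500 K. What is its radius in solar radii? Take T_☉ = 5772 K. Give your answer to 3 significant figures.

R/R_☉ = √(L/L_☉) / (T/T_☉)² = √(6.11×10^3) / (5.284)²
       = 78.17 / 27.92 = 2.799.

2.80 solar radii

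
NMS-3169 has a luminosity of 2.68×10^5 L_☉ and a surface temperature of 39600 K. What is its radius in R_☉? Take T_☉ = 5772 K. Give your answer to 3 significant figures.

R/R_☉ = √(L/L_☉) / (T/T_☉)² = √(2.68×10^5) / (6.861)²
       = 517.7 / 47.07 = 11.00.

11.0 R_☉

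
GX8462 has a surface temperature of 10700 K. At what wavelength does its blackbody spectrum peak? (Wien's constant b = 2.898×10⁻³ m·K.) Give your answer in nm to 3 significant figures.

271 nm

λ_max = b/T = 2.898×10⁻³ / 10700 = 2.71×10^-7 m = 270.8 nm.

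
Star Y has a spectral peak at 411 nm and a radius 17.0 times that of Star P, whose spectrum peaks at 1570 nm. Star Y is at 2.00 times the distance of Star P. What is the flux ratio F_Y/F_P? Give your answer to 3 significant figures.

1.54×10^4

Wien's law: T_Y/T_P = λ_P/λ_Y = 1570/411 = 3.820.
L_Y/L_P = (R_Y/R_P)²(T_Y/T_P)⁴ = (17.0)²(3.820)⁴ = 6.154×10^4.
F_Y/F_P = (L_Y/L_P)/(d_Y/d_P)² = 6.154×10^4/(2.00)² = 1.538×10^4.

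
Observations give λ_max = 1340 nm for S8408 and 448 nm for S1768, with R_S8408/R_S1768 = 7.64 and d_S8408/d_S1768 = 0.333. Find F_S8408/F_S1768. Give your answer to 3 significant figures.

6.58

Wien's law: T_S8408/T_S1768 = λ_S1768/λ_S8408 = 448/1340 = 0.3343.
L_S8408/L_S1768 = (R_S8408/R_S1768)²(T_S8408/T_S1768)⁴ = (7.64)²(0.3343)⁴ = 0.7293.
F_S8408/F_S1768 = (L_S8408/L_S1768)/(d_S8408/d_S1768)² = 0.7293/(0.333)² = 6.576.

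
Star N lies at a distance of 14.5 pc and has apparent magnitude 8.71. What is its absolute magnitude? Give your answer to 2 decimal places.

7.90

M = m − 5 log₁₀(d/10 pc) = 8.71 − 5 log₁₀(14.5/10)
  = 8.71 − 5 × 0.161 = 8.71 − 0.81 = 7.90.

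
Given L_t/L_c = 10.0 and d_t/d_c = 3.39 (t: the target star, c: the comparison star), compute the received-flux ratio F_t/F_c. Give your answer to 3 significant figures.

F = L/(4πd²), so F_t/F_c = (L_t/L_c) / (d_t/d_c)²
= 10.0 / (3.39)² = 10.0 / 11.49 = 0.8702.

0.870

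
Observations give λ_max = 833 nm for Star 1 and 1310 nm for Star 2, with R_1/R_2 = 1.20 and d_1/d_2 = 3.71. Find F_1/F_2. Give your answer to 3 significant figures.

0.640

Wien's law: T_1/T_2 = λ_2/λ_1 = 1310/833 = 1.573.
L_1/L_2 = (R_1/R_2)²(T_1/T_2)⁴ = (1.20)²(1.573)⁴ = 8.808.
F_1/F_2 = (L_1/L_2)/(d_1/d_2)² = 8.808/(3.71)² = 0.6399.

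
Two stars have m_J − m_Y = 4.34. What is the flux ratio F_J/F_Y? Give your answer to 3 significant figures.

0.0184

F_J/F_Y = 10^(−(m_J − m_Y)/2.5) = 10^(-4.34/2.5) = 10^-1.736 = 0.01837.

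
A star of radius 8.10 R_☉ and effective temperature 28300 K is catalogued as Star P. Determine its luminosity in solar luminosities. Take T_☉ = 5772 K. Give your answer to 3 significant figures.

L/L_☉ = (R/R_☉)² (T/T_☉)⁴ = (8.10)² × (28300/5772)⁴
       = 65.61 × (4.903)⁴ = 65.61 × 577.9 = 3.791×10^4.

3.79×10^4 solar luminosities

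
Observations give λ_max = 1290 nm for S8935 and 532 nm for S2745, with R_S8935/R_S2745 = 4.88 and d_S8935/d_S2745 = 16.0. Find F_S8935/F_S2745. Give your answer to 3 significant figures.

0.00269

Wien's law: T_S8935/T_S2745 = λ_S2745/λ_S8935 = 532/1290 = 0.4124.
L_S8935/L_S2745 = (R_S8935/R_S2745)²(T_S8935/T_S2745)⁴ = (4.88)²(0.4124)⁴ = 0.6889.
F_S8935/F_S2745 = (L_S8935/L_S2745)/(d_S8935/d_S2745)² = 0.6889/(16.0)² = 0.002691.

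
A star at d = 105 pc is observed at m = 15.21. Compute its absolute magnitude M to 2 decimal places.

10.10

M = m − 5 log₁₀(d/10 pc) = 15.21 − 5 log₁₀(105/10)
  = 15.21 − 5 × 1.021 = 15.21 − 5.11 = 10.10.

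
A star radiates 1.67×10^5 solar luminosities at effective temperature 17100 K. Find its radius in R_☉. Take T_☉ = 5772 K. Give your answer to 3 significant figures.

R/R_☉ = √(L/L_☉) / (T/T_☉)² = √(1.67×10^5) / (2.963)²
       = 408.7 / 8.777 = 46.56.

46.6 R_☉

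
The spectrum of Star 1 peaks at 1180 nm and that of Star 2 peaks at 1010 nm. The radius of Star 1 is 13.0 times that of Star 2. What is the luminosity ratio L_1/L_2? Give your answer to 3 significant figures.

Wien's law gives T ∝ 1/λ_max, so T_1/T_2 = λ_2/λ_1 = 1010/1180 = 0.8559.
Then L ∝ R²T⁴ gives L_1/L_2 = (13.0)² × (0.8559)⁴ = 169.0 × 0.5367 = 90.71.

90.7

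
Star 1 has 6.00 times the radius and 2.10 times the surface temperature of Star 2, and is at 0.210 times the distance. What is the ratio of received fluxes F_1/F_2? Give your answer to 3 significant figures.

L_1/L_2 = (R_1/R_2)²(T_1/T_2)⁴ = (6.00)² × (2.10)⁴ = 700.1.
F_1/F_2 = (L_1/L_2)/(d_1/d_2)² = 700.1 / (0.210)² = 1.588×10^4.

1.59×10^4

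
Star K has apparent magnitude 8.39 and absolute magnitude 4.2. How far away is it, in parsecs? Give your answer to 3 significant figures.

68.9 pc

m − M = 5 log₁₀(d/10 pc)
8.39 − (4.2) = 4.19 = 5 log₁₀(d/10)
d = 10 × 10^(4.19/5) = 10 × 10^0.838 = 68.87 pc.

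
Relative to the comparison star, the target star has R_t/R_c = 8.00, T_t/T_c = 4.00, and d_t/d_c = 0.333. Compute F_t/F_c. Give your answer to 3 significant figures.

L_t/L_c = (R_t/R_c)²(T_t/T_c)⁴ = (8.00)² × (4.00)⁴ = 1.638×10^4.
F_t/F_c = (L_t/L_c)/(d_t/d_c)² = 1.638×10^4 / (0.333)² = 1.478×10^5.

1.48×10^5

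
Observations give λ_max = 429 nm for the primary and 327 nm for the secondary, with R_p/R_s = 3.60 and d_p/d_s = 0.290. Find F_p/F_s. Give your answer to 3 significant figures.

Wien's law: T_p/T_s = λ_s/λ_p = 327/429 = 0.7622.
L_p/L_s = (R_p/R_s)²(T_p/T_s)⁴ = (3.60)²(0.7622)⁴ = 4.375.
F_p/F_s = (L_p/L_s)/(d_p/d_s)² = 4.375/(0.290)² = 52.02.

52.0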